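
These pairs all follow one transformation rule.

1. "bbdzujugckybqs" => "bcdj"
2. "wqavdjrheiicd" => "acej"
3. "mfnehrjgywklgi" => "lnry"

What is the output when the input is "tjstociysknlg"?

clss

The pattern: keep one character in every 3, starting at position 3 (positions 3rd, 6th, 9th, ...), then sort the characters into alphabetical order.
Working it through for "tjstociysknlg": intermediate "scsl", final "clss".
(Check on "mfnehrjgywklgi": → "nryl" → "lnry" ✓)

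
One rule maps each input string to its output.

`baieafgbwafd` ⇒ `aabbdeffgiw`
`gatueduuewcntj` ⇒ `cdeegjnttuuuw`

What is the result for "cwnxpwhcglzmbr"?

ccghlmnprwwxz

The rule is to sort the characters into alphabetical order, then delete the first character.
On "cwnxpwhcglzmbr": the first step gives "bccghlmnprwwxz", and the second then gives "ccghlmnprwwxz".
(Check on "baieafgbwafd": → "aaabbdeffgiw" → "aabbdeffgiw" ✓)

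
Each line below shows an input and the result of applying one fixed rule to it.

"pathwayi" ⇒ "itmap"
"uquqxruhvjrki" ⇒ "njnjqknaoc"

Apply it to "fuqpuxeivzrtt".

In each case the input is transformed by: shift every letter 7 places backward in the alphabet (wrapping around), then delete the last 3 characters.
Starting from "fuqpuxeivzrtt": after the first operation, "ynjinqxboskmm"; after the second, "ynjinqxbos".

ynjinqxbos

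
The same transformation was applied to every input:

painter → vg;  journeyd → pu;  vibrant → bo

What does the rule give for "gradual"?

mx

What's happening: shift every letter 6 places forward in the alphabet (wrapping around), then keep only the first 2 characters.
On "gradual": the first step gives "mxgjagr", and the second then gives "mx".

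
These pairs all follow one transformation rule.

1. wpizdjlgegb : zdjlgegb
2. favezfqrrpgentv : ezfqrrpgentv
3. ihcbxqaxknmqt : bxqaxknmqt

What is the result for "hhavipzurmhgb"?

vipzurmhgb

The transformation: delete the first 3 characters.
So "hhavipzurmhgb" becomes "vipzurmhgb".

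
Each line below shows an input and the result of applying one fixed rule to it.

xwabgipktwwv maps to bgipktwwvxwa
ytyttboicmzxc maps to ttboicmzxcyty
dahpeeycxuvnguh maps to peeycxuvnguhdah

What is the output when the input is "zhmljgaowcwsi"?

The rule is to move the first 3 characters to the end (rotate left by 3).
On "zhmljgaowcwsi" that produces "ljgaowcwsizhm".

ljgaowcwsizhm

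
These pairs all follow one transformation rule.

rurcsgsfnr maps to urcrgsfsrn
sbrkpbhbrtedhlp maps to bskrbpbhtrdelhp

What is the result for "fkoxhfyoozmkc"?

The pattern: swap each adjacent pair of characters (1↔2, 3↔4, ...).
Applying that to "fkoxhfyoozmkc" gives "kfxofhoyzokmc".

kfxofhoyzokmc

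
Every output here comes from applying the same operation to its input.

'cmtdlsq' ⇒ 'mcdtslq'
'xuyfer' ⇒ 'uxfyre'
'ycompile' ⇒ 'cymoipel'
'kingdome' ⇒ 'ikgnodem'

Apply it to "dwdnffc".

What's happening: swap each adjacent pair of characters (1↔2, 3↔4, ...).
Doing the same to "dwdnffc": "wdndffc".

wdndffc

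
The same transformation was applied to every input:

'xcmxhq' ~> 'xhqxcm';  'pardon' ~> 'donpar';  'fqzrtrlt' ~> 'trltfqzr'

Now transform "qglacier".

Looking at the pairs, the operation is to swap the front and back halves of the string.
On "qglacier" that produces "cierqgla".

cierqgla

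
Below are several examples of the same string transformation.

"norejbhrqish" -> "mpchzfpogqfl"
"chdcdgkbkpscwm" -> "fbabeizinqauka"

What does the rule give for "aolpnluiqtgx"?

mjnljsgorevy

The rule is to move the first character to the end, then shift every letter 2 places backward in the alphabet (wrapping around).
Working it through for "aolpnluiqtgx": intermediate "olpnluiqtgxa", final "mjnljsgorevy".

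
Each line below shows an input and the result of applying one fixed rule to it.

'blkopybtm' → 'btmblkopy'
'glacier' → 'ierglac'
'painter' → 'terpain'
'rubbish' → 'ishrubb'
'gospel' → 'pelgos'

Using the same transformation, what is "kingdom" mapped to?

The transformation: move the last 3 characters to the front (rotate right by 3).
"kingdom" → "domking".

domking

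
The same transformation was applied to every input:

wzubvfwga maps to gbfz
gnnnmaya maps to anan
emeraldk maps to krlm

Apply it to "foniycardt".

Looking at the pairs, the operation is to keep every other character starting from the second (positions 2nd, 4th, 6th, ...), then swap the first and last characters.
Working it through for "foniycardt": intermediate "oicrt", final "ticro".

ticro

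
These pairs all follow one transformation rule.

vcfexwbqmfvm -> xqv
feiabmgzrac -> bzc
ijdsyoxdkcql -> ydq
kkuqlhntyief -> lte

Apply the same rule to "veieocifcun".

ofn

The rule is to delete the first 3 characters, then keep one character in every 3, starting at position 2 (positions 2nd, 5th, 8th, ...).
Starting from "veieocifcun": after the first operation, "eocifcun"; after the second, "ofn".
(Check on "ijdsyoxdkcql": → "syoxdkcql" → "ydq" ✓)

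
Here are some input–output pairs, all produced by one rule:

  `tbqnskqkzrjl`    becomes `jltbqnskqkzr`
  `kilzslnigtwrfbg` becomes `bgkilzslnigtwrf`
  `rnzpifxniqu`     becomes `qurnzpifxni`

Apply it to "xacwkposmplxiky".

Looking at the pairs, the operation is to move the last 2 characters to the front (rotate right by 2).
So "xacwkposmplxiky" becomes "kyxacwkposmplxi".

kyxacwkposmplxi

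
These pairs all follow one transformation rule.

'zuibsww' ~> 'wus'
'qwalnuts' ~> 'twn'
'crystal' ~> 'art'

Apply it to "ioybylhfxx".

Each output is the input with this applied: move the last 2 characters to the front (rotate right by 2), then keep one character in every 3, starting at position 1 (positions 1st, 4th, 7th, ...).
Starting from "ioybylhfxx": after the first operation, "xxioybylhf"; after the second, "xoyf".

xoyf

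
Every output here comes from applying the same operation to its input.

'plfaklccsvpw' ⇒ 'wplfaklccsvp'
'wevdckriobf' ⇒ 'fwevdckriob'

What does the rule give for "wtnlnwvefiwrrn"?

The rule is to move the last character to the front.
Applying that to "wtnlnwvefiwrrn" gives "nwtnlnwvefiwrr".

nwtnlnwvefiwrr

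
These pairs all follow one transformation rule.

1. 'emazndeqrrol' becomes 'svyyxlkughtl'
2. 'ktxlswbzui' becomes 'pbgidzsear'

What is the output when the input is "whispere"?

lylwzpod

The rule is to shift every letter 7 places forward in the alphabet (wrapping around), then reverse the string.
On "whispere" that produces "lylwzpod".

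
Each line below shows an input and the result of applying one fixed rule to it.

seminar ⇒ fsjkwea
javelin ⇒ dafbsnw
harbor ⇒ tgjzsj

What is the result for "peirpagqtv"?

Looking at the pairs, the operation is to move the last 3 characters to the front (rotate right by 3), then shift every letter 8 places backward in the alphabet (wrapping around).
For "peirpagqtv" the result is "ilnhwajhsy".

ilnhwajhsy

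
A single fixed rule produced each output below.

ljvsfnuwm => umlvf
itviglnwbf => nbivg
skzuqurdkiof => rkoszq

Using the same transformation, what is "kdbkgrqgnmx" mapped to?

The transformation: keep every other character starting from the first (positions 1st, 3rd, 5th, ...), then move the first 3 characters to the end (rotate left by 3).
For "kdbkgrqgnmx", step one produces "kbgqnx"; step two turns that into "qnxkbg".

qnxkbg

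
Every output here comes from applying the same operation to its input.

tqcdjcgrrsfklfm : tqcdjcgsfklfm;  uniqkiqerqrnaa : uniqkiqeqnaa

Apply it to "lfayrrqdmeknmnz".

lfayqdmeknmnz

What's happening: remove every "r".
On "lfayrrqdmeknmnz" that produces "lfayqdmeknmnz".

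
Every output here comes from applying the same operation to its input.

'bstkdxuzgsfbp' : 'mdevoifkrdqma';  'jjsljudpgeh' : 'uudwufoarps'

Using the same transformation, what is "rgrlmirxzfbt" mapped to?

crcwxtcikqme

The transformation: shift every letter 11 places forward in the alphabet (wrapping around).
So "rgrlmirxzfbt" becomes "crcwxtcikqme".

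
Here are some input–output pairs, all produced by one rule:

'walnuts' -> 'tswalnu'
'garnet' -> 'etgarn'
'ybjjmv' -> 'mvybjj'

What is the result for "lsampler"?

The transformation: move the last 2 characters to the front (rotate right by 2).
For "lsampler" the result is "erlsampl".

erlsampl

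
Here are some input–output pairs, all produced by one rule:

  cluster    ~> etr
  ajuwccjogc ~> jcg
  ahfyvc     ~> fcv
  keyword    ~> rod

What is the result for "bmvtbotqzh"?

thz

Looking at the pairs, the operation is to swap each adjacent pair of characters (1↔2, 3↔4, ...), then keep only the last 3 characters.
"bmvtbotqzh" → "mbtvobqthz" → "thz".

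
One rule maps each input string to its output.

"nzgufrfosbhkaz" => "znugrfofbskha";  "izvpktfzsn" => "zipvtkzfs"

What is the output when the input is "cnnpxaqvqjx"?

In each case the input is transformed by: delete the last character, then swap each adjacent pair of characters (1↔2, 3↔4, ...).
Applying both steps to "cnnpxaqvqjx": "cnnpxaqvqj", then "ncpnaxvqjq".

ncpnaxvqjq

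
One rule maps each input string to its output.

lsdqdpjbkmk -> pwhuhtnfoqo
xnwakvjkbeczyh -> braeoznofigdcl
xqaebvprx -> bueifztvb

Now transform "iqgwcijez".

mukagmnid

Rule — shift every letter 4 places forward in the alphabet (wrapping around).
"iqgwcijez" → "mukagmnid".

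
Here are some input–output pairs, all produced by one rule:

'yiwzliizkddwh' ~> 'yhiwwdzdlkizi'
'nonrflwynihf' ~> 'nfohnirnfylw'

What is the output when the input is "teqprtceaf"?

tfeaqepcrt

Rule — take characters alternately from the front and the back (1st, last, 2nd, 2nd-last, ...).
On "teqprtceaf" that produces "tfeaqepcrt".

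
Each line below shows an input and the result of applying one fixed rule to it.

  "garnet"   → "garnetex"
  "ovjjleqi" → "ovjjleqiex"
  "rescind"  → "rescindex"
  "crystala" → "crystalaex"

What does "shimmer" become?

Rule — append "ex".
So "shimmer" becomes "shimmerex".

shimmerex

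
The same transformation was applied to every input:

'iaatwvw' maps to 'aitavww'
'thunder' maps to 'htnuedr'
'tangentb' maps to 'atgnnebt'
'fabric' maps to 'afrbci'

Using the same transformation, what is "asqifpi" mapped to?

Looking at the pairs, the operation is to swap each adjacent pair of characters (1↔2, 3↔4, ...).
On "asqifpi" that produces "saiqpfi".

saiqpfi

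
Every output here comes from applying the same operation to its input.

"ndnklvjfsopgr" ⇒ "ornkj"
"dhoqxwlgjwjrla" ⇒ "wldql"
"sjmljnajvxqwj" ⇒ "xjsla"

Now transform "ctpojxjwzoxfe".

oecoj

Each output is the input with this applied: keep one character in every 3, starting at position 1 (positions 1st, 4th, 7th, ...), then move the first 3 characters to the end (rotate left by 3).
For "ctpojxjwzoxfe", step one produces "cojoe"; step two turns that into "oecoj".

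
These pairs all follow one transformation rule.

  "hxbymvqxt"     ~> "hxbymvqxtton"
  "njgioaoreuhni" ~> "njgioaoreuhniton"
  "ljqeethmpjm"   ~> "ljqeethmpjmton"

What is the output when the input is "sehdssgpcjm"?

In each case the input is transformed by: append "ton".
Applying that to "sehdssgpcjm" gives "sehdssgpcjmton".

sehdssgpcjmton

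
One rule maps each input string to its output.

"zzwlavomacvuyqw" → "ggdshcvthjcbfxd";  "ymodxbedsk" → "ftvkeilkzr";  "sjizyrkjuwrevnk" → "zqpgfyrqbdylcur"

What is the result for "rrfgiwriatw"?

Each output is the input with this applied: shift every letter 7 places forward in the alphabet (wrapping around).
Doing the same to "rrfgiwriatw": "yymnpdyphad".

yymnpdyphad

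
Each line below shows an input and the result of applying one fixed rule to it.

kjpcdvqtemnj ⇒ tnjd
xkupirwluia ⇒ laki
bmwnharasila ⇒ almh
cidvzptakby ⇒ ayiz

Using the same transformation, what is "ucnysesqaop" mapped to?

What's happening: keep one character in every 3, starting at position 2 (positions 2nd, 5th, 8th, ...), then swap the front and back halves of the string.
Working it through for "ucnysesqaop": intermediate "csqp", final "qpcs".

qpcs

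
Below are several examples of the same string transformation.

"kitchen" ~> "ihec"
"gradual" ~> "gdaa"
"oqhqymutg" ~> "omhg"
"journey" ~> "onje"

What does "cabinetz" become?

In each case the input is transformed by: sort the characters into reverse alphabetical order, then keep only the last 4 characters.
Starting from "cabinetz": after the first operation, "ztniecba"; after the second, "ecba".

ecba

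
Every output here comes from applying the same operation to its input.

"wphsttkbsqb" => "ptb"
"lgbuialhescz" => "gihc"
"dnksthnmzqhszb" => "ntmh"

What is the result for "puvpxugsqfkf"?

Each output is the input with this applied: delete the last character, then keep one character in every 3, starting at position 2 (positions 2nd, 5th, 8th, ...).
Applying that to "puvpxugsqfkf" gives "uxsk".

uxsk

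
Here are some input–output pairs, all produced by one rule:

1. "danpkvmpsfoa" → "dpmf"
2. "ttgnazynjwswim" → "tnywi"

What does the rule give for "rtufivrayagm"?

The pattern: keep one character in every 3, starting at position 1 (positions 1st, 4th, 7th, ...).
Doing the same to "rtufivrayagm": "rfra".

rfra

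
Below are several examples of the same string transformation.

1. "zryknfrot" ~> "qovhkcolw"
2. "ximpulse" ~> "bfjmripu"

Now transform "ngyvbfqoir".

In each case the input is transformed by: shift every letter 3 places backward in the alphabet (wrapping around), then swap the first and last characters.
Working it through for "ngyvbfqoir": intermediate "kdvsycnlfo", final "odvsycnlfk".

odvsycnlfk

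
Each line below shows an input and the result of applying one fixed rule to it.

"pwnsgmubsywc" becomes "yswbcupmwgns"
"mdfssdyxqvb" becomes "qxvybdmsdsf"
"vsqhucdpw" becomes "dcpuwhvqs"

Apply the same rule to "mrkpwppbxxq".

The pattern: move the last 3 characters to the front (rotate right by 3), then take characters alternately from the front and the back (1st, last, 2nd, 2nd-last, ...).
Starting from "mrkpwppbxxq": after the first operation, "xxqmrkpwppb"; after the second, "xbxpqpmwrpk".

xbxpqpmwrpk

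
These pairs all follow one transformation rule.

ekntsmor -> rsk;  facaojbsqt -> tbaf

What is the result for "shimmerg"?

gmh

Looking at the pairs, the operation is to reverse the string, then keep one character in every 3, starting at position 1 (positions 1st, 4th, 7th, ...).
"shimmerg" → "gremmihs" → "gmh".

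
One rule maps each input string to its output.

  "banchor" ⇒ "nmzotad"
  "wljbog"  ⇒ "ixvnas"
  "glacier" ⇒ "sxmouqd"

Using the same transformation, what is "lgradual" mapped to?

The transformation: shift every letter 12 places forward in the alphabet (wrapping around).
"lgradual" → "xsdmpgmx".

xsdmpgmx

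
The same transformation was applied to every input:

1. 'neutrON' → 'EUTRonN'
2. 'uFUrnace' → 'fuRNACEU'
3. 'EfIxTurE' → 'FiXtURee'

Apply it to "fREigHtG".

reIGhTgF

In each case the input is transformed by: move the first character to the end, then flip the case of every letter.
On "fREigHtG": the first step gives "REigHtGf", and the second then gives "reIGhTgF".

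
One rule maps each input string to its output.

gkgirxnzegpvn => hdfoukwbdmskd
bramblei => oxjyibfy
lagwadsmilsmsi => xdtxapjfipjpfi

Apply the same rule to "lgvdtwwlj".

Looking at the pairs, the operation is to shift every letter 3 places backward in the alphabet (wrapping around), then move the first character to the end.
On "lgvdtwwlj": the first step gives "idsaqttig", and the second then gives "dsaqttigi".

dsaqttigi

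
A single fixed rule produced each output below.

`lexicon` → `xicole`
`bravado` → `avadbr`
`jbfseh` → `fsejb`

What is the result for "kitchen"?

tcheki

Each output is the input with this applied: delete the last character, then move the first 2 characters to the end (rotate left by 2).
So "kitchen" becomes "tcheki".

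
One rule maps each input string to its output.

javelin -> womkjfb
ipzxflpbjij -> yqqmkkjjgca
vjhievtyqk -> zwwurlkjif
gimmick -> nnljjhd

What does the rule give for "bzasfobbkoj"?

tpplkgcccba

Each output is the input with this applied: shift every letter 1 place forward in the alphabet (wrapping around), then sort the characters into reverse alphabetical order.
"bzasfobbkoj" → "cabtgpcclpk" → "tpplkgcccba".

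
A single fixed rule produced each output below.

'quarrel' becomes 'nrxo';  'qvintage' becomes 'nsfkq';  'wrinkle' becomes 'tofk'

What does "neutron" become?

kbrq

The pattern: delete the last 3 characters, then shift every letter 3 places backward in the alphabet (wrapping around).
Applying both steps to "neutron": "neut", then "kbrq".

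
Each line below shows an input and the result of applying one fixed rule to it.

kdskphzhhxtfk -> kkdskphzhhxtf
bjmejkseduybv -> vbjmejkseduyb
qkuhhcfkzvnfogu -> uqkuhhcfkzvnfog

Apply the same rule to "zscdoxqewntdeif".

Each output is the input with this applied: move the last character to the front.
So "zscdoxqewntdeif" becomes "fzscdoxqewntdei".

fzscdoxqewntdei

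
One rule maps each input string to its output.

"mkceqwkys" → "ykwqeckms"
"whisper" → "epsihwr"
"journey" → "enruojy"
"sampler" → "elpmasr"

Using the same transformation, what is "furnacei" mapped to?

ecanrufi

The pattern: reverse the string, then move the first character to the end.
Applying both steps to "furnacei": "iecanruf", then "ecanrufi".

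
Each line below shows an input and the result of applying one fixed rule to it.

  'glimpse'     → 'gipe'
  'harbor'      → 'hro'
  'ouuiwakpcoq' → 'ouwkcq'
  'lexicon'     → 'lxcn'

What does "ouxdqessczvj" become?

Rule — keep every other character starting from the first (positions 1st, 3rd, 5th, ...).
On "ouxdqessczvj" that produces "oxqscv".

oxqscv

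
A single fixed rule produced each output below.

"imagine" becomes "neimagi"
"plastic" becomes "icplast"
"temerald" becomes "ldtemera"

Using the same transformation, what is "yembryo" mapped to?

yoyembr

Rule — move the last 2 characters to the front (rotate right by 2).
Applying that to "yembryo" gives "yoyembr".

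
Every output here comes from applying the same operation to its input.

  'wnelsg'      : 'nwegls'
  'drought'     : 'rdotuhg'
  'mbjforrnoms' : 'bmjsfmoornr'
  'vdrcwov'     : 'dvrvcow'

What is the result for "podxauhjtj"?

opdjxtajuh

The transformation: move the first character to the end, then take characters alternately from the front and the back (1st, last, 2nd, 2nd-last, ...).
Applying that to "podxauhjtj" gives "opdjxtajuh".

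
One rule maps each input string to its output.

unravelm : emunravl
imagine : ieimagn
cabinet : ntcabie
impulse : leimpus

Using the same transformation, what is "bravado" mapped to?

aobravd

Each output is the input with this applied: move the last 2 characters to the front (rotate right by 2), then swap the first and last characters.
Applying both steps to "bravado": "dobrava", then "aobravd".
(Check on "unravelm": → "lmunrave" → "emunravl" ✓)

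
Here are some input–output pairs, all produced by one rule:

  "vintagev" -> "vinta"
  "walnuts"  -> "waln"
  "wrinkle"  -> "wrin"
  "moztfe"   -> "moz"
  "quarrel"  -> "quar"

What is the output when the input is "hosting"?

host

Each output is the input with this applied: delete the last 3 characters.
"hosting" → "host".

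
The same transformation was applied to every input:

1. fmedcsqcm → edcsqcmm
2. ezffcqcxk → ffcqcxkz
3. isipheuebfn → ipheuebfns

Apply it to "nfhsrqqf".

hsrqqff

The transformation: delete the first character, then move the first character to the end.
On "nfhsrqqf": the first step gives "fhsrqqf", and the second then gives "hsrqqff".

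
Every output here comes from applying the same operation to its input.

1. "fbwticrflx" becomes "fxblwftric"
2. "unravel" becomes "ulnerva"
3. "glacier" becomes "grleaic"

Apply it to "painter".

praeitn

Looking at the pairs, the operation is to take characters alternately from the front and the back (1st, last, 2nd, 2nd-last, ...).
On "painter" that produces "praeitn".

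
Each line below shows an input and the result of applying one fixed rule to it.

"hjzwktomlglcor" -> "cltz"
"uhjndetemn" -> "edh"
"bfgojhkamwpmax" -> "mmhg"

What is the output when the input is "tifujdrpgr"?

Looking at the pairs, the operation is to reverse the string, then keep one character in every 3, starting at position 3 (positions 3rd, 6th, 9th, ...).
Applying that to "tifujdrpgr" gives "pji".

pji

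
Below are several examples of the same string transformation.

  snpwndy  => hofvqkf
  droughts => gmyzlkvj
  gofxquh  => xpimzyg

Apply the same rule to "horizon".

jargfzg

What's happening: move the first 2 characters to the end (rotate left by 2), then shift every letter 8 places backward in the alphabet (wrapping around).
On "horizon": the first step gives "rizonho", and the second then gives "jargfzg".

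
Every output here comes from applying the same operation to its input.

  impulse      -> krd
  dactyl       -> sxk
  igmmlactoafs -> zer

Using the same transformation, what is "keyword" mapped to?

nqc

Looking at the pairs, the operation is to shift every letter 1 place backward in the alphabet (wrapping around), then keep only the last 3 characters.
Starting from "keyword": after the first operation, "jdxvnqc"; after the second, "nqc".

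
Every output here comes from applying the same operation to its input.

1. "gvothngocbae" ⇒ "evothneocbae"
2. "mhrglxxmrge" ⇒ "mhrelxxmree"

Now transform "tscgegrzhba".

tsceeerzhba

Looking at the pairs, the operation is to replace every "g" with "e".
For "tscgegrzhba" the result is "tsceeerzhba".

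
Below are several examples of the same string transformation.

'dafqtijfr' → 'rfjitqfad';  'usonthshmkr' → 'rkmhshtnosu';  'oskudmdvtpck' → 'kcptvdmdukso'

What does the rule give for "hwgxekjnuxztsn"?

nstzxunjkexgwh

Looking at the pairs, the operation is to reverse the string.
For "hwgxekjnuxztsn" the result is "nstzxunjkexgwh".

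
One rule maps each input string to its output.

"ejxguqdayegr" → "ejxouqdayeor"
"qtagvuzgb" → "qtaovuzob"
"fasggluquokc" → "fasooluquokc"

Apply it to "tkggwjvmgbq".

tkoowjvmobq

In each case the input is transformed by: replace every "g" with "o".
So "tkggwjvmgbq" becomes "tkoowjvmobq".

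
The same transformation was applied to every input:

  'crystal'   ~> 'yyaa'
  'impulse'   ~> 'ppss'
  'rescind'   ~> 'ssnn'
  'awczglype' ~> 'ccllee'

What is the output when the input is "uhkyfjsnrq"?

The pattern: keep one character in every 3, starting at position 3 (positions 3rd, 6th, 9th, ...), then double every character.
Starting from "uhkyfjsnrq": after the first operation, "kjr"; after the second, "kkjjrr".

kkjjrr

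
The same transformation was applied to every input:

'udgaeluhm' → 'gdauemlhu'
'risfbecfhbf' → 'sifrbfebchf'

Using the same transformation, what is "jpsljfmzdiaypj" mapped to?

spljjjfpmyzadi

What's happening: move the first 2 characters to the end (rotate left by 2), then take characters alternately from the front and the back (1st, last, 2nd, 2nd-last, ...).
Working it through for "jpsljfmzdiaypj": intermediate "sljfmzdiaypjjp", final "spljjjfpmyzadi".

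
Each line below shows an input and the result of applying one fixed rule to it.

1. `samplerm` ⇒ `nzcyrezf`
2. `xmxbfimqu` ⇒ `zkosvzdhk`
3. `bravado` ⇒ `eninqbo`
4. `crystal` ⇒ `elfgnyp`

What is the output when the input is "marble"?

neoyrz

In each case the input is transformed by: move the first character to the end, then shift every letter 13 places forward in the alphabet (wrapping around) — i.e. ROT13.
Doing the same to "marble": "neoyrz".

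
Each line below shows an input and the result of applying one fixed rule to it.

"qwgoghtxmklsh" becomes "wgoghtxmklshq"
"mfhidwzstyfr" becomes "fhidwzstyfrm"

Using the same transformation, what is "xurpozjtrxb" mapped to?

urpozjtrxbx

The rule is to move the first character to the end.
On "xurpozjtrxb" that produces "urpozjtrxbx".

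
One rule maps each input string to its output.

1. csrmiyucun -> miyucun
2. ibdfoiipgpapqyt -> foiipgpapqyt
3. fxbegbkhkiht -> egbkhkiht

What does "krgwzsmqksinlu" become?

What's happening: delete the first 3 characters.
For "krgwzsmqksinlu" the result is "wzsmqksinlu".

wzsmqksinlu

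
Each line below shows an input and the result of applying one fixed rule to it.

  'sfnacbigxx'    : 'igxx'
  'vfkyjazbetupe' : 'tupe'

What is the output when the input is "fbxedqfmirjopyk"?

opyk

The rule is to keep only the last 4 characters.
For "fbxedqfmirjopyk" the result is "opyk".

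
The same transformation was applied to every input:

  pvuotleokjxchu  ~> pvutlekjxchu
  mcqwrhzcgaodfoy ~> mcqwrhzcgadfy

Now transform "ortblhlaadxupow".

rtblhlaadxupw

The pattern: remove every "o".
So "ortblhlaadxupow" becomes "rtblhlaadxupw".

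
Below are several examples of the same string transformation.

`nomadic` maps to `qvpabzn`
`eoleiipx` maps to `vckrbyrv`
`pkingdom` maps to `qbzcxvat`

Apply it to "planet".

argcyn

Rule — move the last 3 characters to the front (rotate right by 3), then shift every letter 13 places forward in the alphabet (wrapping around) — i.e. ROT13.
On "planet": the first step gives "netpla", and the second then gives "argcyn".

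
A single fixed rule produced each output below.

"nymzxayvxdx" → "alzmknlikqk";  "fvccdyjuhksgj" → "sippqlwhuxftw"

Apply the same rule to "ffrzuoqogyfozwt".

ssemhbdbtlsbmjg

The transformation: shift every letter 13 places forward in the alphabet (wrapping around) — i.e. ROT13.
Applying that to "ffrzuoqogyfozwt" gives "ssemhbdbtlsbmjg".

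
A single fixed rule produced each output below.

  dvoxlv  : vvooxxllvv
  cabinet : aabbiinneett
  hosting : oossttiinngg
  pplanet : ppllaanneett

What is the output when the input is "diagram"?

iiaaggrraamm

The transformation: double every character, then delete the first 2 characters.
Starting from "diagram": after the first operation, "ddiiaaggrraamm"; after the second, "iiaaggrraamm".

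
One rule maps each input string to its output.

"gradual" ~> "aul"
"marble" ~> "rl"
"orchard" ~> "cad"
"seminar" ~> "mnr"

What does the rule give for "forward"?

rad

Each output is the input with this applied: keep every other character starting from the first (positions 1st, 3rd, 5th, ...), then delete the first character.
Applying that to "forward" gives "rad".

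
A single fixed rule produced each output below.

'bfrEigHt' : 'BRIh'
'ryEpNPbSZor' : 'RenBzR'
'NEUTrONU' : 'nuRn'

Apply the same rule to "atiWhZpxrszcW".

The rule is to keep every other character starting from the first (positions 1st, 3rd, 5th, ...), then flip the case of every letter.
Starting from "atiWhZpxrszcW": after the first operation, "aihprzW"; after the second, "AIHPRZw".
(Check on "ryEpNPbSZor": → "rENbZr" → "RenBzR" ✓)

AIHPRZw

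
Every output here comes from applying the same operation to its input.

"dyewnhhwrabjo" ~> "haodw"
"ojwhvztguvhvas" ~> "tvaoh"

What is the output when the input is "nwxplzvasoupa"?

Each output is the input with this applied: keep one character in every 3, starting at position 1 (positions 1st, 4th, 7th, ...), then move the first 2 characters to the end (rotate left by 2).
Starting from "nwxplzvasoupa": after the first operation, "npvoa"; after the second, "voanp".
(Check on "ojwhvztguvhvas": → "ohtva" → "tvaoh" ✓)

voanp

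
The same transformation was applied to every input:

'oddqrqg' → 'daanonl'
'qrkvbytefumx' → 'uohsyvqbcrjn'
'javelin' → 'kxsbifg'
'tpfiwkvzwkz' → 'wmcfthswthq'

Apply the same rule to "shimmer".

In each case the input is transformed by: swap the first and last characters, then shift every letter 3 places backward in the alphabet (wrapping around).
Starting from "shimmer": after the first operation, "rhimmes"; after the second, "oefjjbp".

oefjjbp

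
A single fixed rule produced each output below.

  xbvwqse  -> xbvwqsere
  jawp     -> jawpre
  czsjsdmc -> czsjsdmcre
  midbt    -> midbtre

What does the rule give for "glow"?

glowre

The pattern: append "re".
So "glow" becomes "glowre".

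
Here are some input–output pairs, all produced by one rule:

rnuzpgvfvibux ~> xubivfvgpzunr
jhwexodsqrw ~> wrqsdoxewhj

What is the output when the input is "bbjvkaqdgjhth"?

hthjgdqakvjbb

Looking at the pairs, the operation is to reverse the string.
Doing the same to "bbjvkaqdgjhth": "hthjgdqakvjbb".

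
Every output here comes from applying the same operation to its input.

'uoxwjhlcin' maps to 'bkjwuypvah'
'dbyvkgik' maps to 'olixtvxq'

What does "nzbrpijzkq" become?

moecvwmxda

The transformation: shift every letter 13 places forward in the alphabet (wrapping around) — i.e. ROT13, then move the first character to the end.
Working it through for "nzbrpijzkq": intermediate "amoecvwmxd", final "moecvwmxda".
(Check on "uoxwjhlcin": → "hbkjwuypva" → "bkjwuypvah" ✓)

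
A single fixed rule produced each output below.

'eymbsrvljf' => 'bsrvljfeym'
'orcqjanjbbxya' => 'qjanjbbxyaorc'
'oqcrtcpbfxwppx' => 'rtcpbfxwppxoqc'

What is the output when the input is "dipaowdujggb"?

Looking at the pairs, the operation is to move the first 3 characters to the end (rotate left by 3).
"dipaowdujggb" → "aowdujggbdip".

aowdujggbdip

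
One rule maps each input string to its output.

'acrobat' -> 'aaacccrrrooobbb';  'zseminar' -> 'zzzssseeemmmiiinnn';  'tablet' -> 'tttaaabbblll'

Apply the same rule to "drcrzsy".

The pattern: delete the last 2 characters, then repeat every character 3 times.
Applying both steps to "drcrzsy": "drcrz", then "dddrrrcccrrrzzz".

dddrrrcccrrrzzz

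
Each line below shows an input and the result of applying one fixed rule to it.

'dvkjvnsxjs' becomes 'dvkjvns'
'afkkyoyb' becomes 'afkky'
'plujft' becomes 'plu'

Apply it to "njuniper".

In each case the input is transformed by: delete the last 3 characters.
So "njuniper" becomes "njuni".

njuni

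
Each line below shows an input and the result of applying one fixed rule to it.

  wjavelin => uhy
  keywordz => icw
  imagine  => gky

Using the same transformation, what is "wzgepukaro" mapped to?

Looking at the pairs, the operation is to shift every letter 2 places backward in the alphabet (wrapping around), then keep only the first 3 characters.
On "wzgepukaro" that produces "uxe".

uxe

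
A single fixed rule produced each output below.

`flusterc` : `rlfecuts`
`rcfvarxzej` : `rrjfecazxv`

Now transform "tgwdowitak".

Rule — sort the characters into reverse alphabetical order, then move the first 3 characters to the end (rotate left by 3).
Starting from "tgwdowitak": after the first operation, "wwttokigda"; after the second, "tokigdawwt".
(Check on "flusterc": → "utsrlfec" → "rlfecuts" ✓)

tokigdawwt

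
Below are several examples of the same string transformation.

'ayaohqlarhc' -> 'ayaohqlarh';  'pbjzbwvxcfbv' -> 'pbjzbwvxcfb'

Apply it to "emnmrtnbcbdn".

emnmrtnbcbd

In each case the input is transformed by: delete the last character.
So "emnmrtnbcbdn" becomes "emnmrtnbcbd".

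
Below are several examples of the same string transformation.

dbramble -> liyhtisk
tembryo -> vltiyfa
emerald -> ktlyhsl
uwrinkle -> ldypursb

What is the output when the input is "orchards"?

Rule — swap the first and last characters, then shift every letter 7 places forward in the alphabet (wrapping around).
For "orchards", step one produces "srchardo"; step two turns that into "zyjohykv".

zyjohykv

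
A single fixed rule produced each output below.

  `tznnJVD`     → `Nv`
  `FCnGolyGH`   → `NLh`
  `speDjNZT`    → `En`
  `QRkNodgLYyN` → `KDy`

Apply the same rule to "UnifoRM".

Ir

The rule is to keep one character in every 3, starting at position 3 (positions 3rd, 6th, 9th, ...), then flip the case of every letter.
For "UnifoRM", step one produces "iR"; step two turns that into "Ir".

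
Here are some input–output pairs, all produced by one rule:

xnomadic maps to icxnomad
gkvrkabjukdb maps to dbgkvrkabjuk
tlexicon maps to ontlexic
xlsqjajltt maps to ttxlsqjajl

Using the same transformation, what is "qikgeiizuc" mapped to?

ucqikgeiiz

The pattern: move the last 2 characters to the front (rotate right by 2).
Doing the same to "qikgeiizuc": "ucqikgeiiz".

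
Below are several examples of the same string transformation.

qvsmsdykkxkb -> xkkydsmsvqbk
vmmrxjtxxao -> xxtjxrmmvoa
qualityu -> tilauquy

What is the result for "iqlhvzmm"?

The rule is to reverse the string, then move the first 2 characters to the end (rotate left by 2).
Starting from "iqlhvzmm": after the first operation, "mmzvhlqi"; after the second, "zvhlqimm".

zvhlqimm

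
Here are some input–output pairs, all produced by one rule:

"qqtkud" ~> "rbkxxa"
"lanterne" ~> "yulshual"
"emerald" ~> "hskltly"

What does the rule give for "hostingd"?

What's happening: shift every letter 7 places forward in the alphabet (wrapping around), then move the last 3 characters to the front (rotate right by 3).
On "hostingd": the first step gives "ovzapunk", and the second then gives "unkovzap".

unkovzap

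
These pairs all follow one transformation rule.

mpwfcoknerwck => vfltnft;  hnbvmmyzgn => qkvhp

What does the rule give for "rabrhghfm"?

The pattern: keep every other character starting from the first (positions 1st, 3rd, 5th, ...), then shift every letter 9 places forward in the alphabet (wrapping around).
Starting from "rabrhghfm": after the first operation, "rbhhm"; after the second, "akqqv".
(Check on "hnbvmmyzgn": → "hbmyg" → "qkvhp" ✓)

akqqv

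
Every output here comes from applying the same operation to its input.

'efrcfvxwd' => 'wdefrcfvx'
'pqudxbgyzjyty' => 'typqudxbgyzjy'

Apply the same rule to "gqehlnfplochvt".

vtgqehlnfploch

Looking at the pairs, the operation is to move the last 2 characters to the front (rotate right by 2).
So "gqehlnfplochvt" becomes "vtgqehlnfploch".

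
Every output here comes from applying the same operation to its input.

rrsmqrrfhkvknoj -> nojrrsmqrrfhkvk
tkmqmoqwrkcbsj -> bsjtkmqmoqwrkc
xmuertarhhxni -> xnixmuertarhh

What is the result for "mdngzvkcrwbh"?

In each case the input is transformed by: move the last 3 characters to the front (rotate right by 3).
Applying that to "mdngzvkcrwbh" gives "wbhmdngzvkcr".

wbhmdngzvkcr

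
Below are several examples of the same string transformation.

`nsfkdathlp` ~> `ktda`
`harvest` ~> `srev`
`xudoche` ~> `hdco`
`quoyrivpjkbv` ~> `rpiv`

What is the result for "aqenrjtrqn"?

The rule is to take characters alternately from the front and the back (1st, last, 2nd, 2nd-last, ...), then keep only the last 4 characters.
For "aqenrjtrqn", step one produces "anqqerntrj"; step two turns that into "ntrj".
(Check on "nsfkdathlp": → "npslfhktda" → "ktda" ✓)

ntrj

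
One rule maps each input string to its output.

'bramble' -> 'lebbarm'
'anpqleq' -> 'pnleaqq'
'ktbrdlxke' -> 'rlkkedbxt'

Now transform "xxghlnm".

Rule — sort the characters into reverse alphabetical order, then move the first 2 characters to the end (rotate left by 2).
Working it through for "xxghlnm": intermediate "xxnmlhg", final "nmlhgxx".

nmlhgxx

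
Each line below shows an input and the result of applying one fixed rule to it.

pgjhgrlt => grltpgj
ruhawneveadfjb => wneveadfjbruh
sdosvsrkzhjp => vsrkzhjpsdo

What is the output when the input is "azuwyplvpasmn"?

The pattern: move the first 3 characters to the end (rotate left by 3), then delete the first character.
"azuwyplvpasmn" → "wyplvpasmnazu" → "yplvpasmnazu".
(Check on "pgjhgrlt": → "hgrltpgj" → "grltpgj" ✓)

yplvpasmnazu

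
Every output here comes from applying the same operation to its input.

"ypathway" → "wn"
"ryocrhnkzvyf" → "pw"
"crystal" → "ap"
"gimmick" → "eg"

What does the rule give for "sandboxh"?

qy

Looking at the pairs, the operation is to shift every letter 2 places backward in the alphabet (wrapping around), then keep only the first 2 characters.
For "sandboxh", step one produces "qylbzmvf"; step two turns that into "qy".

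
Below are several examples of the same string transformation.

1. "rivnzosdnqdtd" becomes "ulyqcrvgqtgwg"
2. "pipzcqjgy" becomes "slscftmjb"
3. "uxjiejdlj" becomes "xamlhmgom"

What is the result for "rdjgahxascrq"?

The transformation: shift every letter 3 places forward in the alphabet (wrapping around).
Applying that to "rdjgahxascrq" gives "ugmjdkadvfut".

ugmjdkadvfut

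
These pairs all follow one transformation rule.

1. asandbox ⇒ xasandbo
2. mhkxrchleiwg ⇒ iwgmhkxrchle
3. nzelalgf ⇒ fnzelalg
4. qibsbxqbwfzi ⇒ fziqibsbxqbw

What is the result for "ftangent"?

What's happening: move the first 3 characters to the end (rotate left by 3), then swap the front and back halves of the string.
Starting from "ftangent": after the first operation, "ngentfta"; after the second, "tftangen".

tftangen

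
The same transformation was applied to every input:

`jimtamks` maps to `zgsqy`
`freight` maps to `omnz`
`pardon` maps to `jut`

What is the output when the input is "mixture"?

zaxk

What's happening: shift every letter 6 places forward in the alphabet (wrapping around), then delete the first 3 characters.
For "mixture", step one produces "sodzaxk"; step two turns that into "zaxk".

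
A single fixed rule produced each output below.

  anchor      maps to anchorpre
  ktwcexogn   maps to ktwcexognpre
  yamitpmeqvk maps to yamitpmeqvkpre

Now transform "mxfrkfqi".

mxfrkfqipre

Rule — append "pre".
Applying that to "mxfrkfqi" gives "mxfrkfqipre".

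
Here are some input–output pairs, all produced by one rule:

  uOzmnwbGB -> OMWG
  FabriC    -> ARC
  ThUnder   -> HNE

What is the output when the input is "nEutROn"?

Rule — keep every other character starting from the second (positions 2nd, 4th, 6th, ...), then convert every letter to uppercase.
"nEutROn" → "EtO" → "ETO".

ETO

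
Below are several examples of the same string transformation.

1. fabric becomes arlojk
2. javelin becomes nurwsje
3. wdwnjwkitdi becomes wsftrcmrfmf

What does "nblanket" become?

jwtncwku

The pattern: shift every letter 9 places forward in the alphabet (wrapping around), then move the first 3 characters to the end (rotate left by 3).
Working it through for "nblanket": intermediate "wkujwtnc", final "jwtncwku".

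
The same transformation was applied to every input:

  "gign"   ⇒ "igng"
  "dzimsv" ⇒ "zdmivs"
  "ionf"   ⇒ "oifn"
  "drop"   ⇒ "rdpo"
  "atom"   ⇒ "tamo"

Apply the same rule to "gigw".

igwg

What's happening: swap each adjacent pair of characters (1↔2, 3↔4, ...).
"gigw" → "igwg".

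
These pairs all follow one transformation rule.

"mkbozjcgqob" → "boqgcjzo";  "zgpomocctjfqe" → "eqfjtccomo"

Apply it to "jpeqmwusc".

csuwmq

In each case the input is transformed by: delete the first 3 characters, then reverse the string.
Applying both steps to "jpeqmwusc": "qmwusc", then "csuwmq".
(Check on "mkbozjcgqob": → "ozjcgqob" → "boqgcjzo" ✓)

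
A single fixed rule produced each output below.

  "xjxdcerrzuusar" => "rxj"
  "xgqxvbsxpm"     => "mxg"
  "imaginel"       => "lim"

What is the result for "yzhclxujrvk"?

The pattern: move the last character to the front, then keep only the first 3 characters.
On "yzhclxujrvk": the first step gives "kyzhclxujrv", and the second then gives "kyz".

kyz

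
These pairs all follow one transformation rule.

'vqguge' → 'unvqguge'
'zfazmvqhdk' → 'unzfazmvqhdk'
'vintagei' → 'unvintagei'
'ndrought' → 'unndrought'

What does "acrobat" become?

Looking at the pairs, the operation is to prepend "un".
For "acrobat" the result is "unacrobat".

unacrobat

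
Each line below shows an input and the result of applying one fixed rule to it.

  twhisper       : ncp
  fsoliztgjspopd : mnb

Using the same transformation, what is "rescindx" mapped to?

The transformation: shift every letter 2 places backward in the alphabet (wrapping around), then keep only the last 3 characters.
"rescindx" → "pcqaglbv" → "lbv".

lbv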